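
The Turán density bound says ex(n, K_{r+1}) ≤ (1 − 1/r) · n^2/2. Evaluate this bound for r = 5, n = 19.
Turán density bound = (4/5) · 19^2/2 = 722/5 ≈ 144.4

Turán's theorem: ex(n, K_{r+1}) is achieved by the complete r-partite Turán graph T(n, r) with parts as balanced as possible, and is at most (1 − 1/r) · n^2/2. For r = 5, n = 19: the density bound is (4/5) · 361/2 = 722/5 ≈ 144.4. The integer-valued extremum is e(T(19, 5)) = 144, which is strictly less than the density bound 722/5 since 5 ∤ 19 (the parts of T(19, 5) cannot all be equal).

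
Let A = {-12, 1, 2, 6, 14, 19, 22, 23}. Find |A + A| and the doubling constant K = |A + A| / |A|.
K = |A + A| / |A| = 30/8 = 15/4

Enumerate A + A = {a + b : a, b ∈ A}. With |A| = 8, there are |A|^2 = 64 ordered sum pairs; collecting distinct values, A + A = {-24, -11, -10, -6, 2, 3, 4, 7, 8, 10, 11, 12, 15, 16, 20, 21, 23, 24, 25, 28, 29, 33, 36, 37, 38, 41, 42, 44, 45, 46}, so |A + A| = 30. Thus K = 30/8 = 15/4. For comparison, the minimum possible |A + A| over all 8-element sets is 2·8 − 1 = 15 (so min K = 15/8), attained only by arithmetic progressions.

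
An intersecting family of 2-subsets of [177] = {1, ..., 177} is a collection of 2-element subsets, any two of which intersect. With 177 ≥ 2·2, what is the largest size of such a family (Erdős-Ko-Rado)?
max |F| = C(176, 1) = 176

Erdős-Ko-Rado (1961): when n ≥ 2k, max |F| = C(n−1, k−1). The bound is attained by the star {A : i ∈ A} for any fixed i ∈ [n]. Here C(177−1, 2−1) = C(176, 1) = 176.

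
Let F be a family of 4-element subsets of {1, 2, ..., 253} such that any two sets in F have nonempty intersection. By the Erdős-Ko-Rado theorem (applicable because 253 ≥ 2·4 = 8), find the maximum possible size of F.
max |F| = C(252, 3) = 2635500

The Erdős-Ko-Rado theorem states: for n ≥ 2k, an intersecting family of k-subsets of an n-element set has size at most C(n − 1, k − 1), with equality for 'star' families {A ⊆ [n] : |A| = k, i ∈ A} (fix an element i). For n = 253, k = 4: C(252, 3) = 2635500.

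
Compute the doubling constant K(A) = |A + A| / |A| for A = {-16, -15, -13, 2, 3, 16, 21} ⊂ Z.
K = |A + A| / |A| = 25/7

Enumerate A + A = {a + b : a, b ∈ A}. With |A| = 7, there are |A|^2 = 49 ordered sum pairs; collecting distinct values, A + A = {-32, -31, -30, -29, -28, -26, -14, -13, -12, -11, -10, 0, 1, 3, 4, 5, 6, 8, 18, 19, 23, 24, 32, 37, 42}, so |A + A| = 25. Thus K = 25/7. For comparison, the minimum possible |A + A| over all 7-element sets is 2·7 − 1 = 13 (so min K = 13/7), attained only by arithmetic progressions.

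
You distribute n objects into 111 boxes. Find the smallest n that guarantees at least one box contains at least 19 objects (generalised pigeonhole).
n = (19 − 1)·111 + 1 = 1999

By the generalised pigeonhole principle, to guarantee some box contains ≥ r objects we need more than (r − 1) · k objects total. Threshold: n = (r − 1) · k + 1. With r = 19 and k = 111: n = 18 · 111 + 1 = 1998 + 1 = 1999. For n = 1998 = 18 · 111, we can put exactly 18 objects in every box, avoiding 19 in any single one — so 1999 is tight.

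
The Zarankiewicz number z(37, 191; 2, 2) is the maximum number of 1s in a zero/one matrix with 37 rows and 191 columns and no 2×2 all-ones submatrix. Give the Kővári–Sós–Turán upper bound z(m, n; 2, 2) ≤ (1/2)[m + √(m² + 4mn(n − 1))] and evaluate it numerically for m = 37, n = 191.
z(37, 191; 2, 2) ≤ (1/2)[37 + √(37² + 4·37·191·190)] = (1/2)[37 + √5372289] = 1177.4099

Kővári–Sós–Turán: let r_1, ..., r_37 be the row sums and z = Σ r_i the total number of 1s. Each pair of columns can share at most one row with both entries 1 (else a 2×2 all-ones block appears), so Σ_i C(r_i, 2) ≤ C(191, 2) = 18145. By convexity Σ_i C(r_i, 2) ≥ 37·C(z/37, 2) = z(z − 37)/(2·37), giving z² − 37z − 37·191·190 ≤ 0 and hence z ≤ (1/2)[37 + √(1369 + 4·1342730)] = (1/2)[37 + √5372289] ≈ (1/2)(37 + 2317.8199) = 1177.4099.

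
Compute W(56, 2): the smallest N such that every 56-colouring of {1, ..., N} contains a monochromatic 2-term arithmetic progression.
W(56, 2) = 56 + 1 = 57

A 2-term AP is any pair of integers, so a monochromatic 2-AP exists iff some colour is used at least twice. With 56 colours, the colouring i ↦ i on {1, ..., 56} uses each colour once, avoiding any monochromatic pair, so W(56, 2) > 56. For {1, ..., 57}, pigeonhole forces two integers of the same colour, which form a monochromatic 2-AP. Hence W(56, 2) = 57.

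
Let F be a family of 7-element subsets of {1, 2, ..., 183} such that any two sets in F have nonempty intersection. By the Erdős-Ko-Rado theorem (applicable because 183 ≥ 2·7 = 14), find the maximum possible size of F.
max |F| = C(182, 6) = 46444711677

Erdős-Ko-Rado (1961): when n ≥ 2k, max |F| = C(n−1, k−1). The bound is attained by the star {A : i ∈ A} for any fixed i ∈ [n]. Here C(183−1, 7−1) = C(182, 6) = 46444711677.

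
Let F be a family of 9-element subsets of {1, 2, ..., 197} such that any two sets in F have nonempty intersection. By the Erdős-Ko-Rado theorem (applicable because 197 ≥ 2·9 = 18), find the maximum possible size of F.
max |F| = C(196, 8) = 46738976651640

The Erdős-Ko-Rado theorem states: for n ≥ 2k, an intersecting family of k-subsets of an n-element set has size at most C(n − 1, k − 1), with equality for 'star' families {A ⊆ [n] : |A| = k, i ∈ A} (fix an element i). For n = 197, k = 9: C(196, 8) = 46738976651640.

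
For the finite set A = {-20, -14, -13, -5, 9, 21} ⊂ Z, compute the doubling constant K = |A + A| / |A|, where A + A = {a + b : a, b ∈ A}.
K = |A + A| / |A| = 21/6 = 7/2

Enumerate A + A = {a + b : a, b ∈ A}. With |A| = 6, there are |A|^2 = 36 ordered sum pairs; collecting distinct values, A + A = {-40, -34, -33, -28, -27, -26, -25, -19, -18, -11, -10, -5, -4, 1, 4, 7, 8, 16, 18, 30, 42}, so |A + A| = 21. Thus K = 21/6 = 7/2. For comparison, the minimum possible |A + A| over all 6-element sets is 2·6 − 1 = 11 (so min K = 11/6), attained only by arithmetic progressions.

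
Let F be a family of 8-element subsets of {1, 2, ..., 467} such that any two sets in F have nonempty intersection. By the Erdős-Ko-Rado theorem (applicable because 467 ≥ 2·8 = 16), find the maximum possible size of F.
max |F| = C(466, 7) = 904915521191440

Erdős-Ko-Rado (1961): when n ≥ 2k, max |F| = C(n−1, k−1). The bound is attained by the star {A : i ∈ A} for any fixed i ∈ [n]. Here C(467−1, 8−1) = C(466, 7) = 904915521191440.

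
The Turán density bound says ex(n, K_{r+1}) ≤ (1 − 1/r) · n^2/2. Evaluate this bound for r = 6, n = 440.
Turán density bound = (5/6) · 440^2/2 = 242000/3 ≈ 80666.6667

Turán's theorem: ex(n, K_{r+1}) is achieved by the complete r-partite Turán graph T(n, r) with parts as balanced as possible, and is at most (1 − 1/r) · n^2/2. For r = 6, n = 440: the density bound is (5/6) · 193600/2 = 242000/3 ≈ 80666.6667. The integer-valued extremum is e(T(440, 6)) = 80666, which is strictly less than the density bound 242000/3 since 6 ∤ 440 (the parts of T(440, 6) cannot all be equal).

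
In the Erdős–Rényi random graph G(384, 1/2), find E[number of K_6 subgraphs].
E[# K_6] = C(384, 6) · (1/2)^C(6, 2) = 4281625192384 / 2^15 = 66900393631/512 ≈ 130664831.310547

For each 6-subset S of vertices (there are C(384, 6) = 4281625192384 such S), let X_S = 1 if S induces a K_6 (all C(6, 2) = 15 edges present). Then P(X_S = 1) = (1/2)^15 = 1/32768. By linearity of expectation, E[# K_6] = C(384, 6) · (1/2)^15 = 4281625192384 / 32768 = 66900393631/512 ≈ 130664831.310547.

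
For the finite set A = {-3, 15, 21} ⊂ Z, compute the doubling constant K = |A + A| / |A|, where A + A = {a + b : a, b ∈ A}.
K = |A + A| / |A| = 6/3 = 2

Enumerate A + A = {a + b : a, b ∈ A}. With |A| = 3, there are |A|^2 = 9 ordered sum pairs; collecting distinct values, A + A = {-6, 12, 18, 30, 36, 42}, so |A + A| = 6. Thus K = 6/3 = 2. For comparison, the minimum possible |A + A| over all 3-element sets is 2·3 − 1 = 5 (so min K = 5/3), attained only by arithmetic progressions.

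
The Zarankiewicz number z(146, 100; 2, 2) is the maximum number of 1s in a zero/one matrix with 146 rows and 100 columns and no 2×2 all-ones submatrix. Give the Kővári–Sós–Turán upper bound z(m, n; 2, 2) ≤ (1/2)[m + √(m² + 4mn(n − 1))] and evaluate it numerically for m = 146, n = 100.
z(146, 100; 2, 2) ≤ (1/2)[146 + √(146² + 4·146·100·99)] = (1/2)[146 + √5802916] = 1277.4621

Kővári–Sós–Turán: let r_1, ..., r_146 be the row sums and z = Σ r_i the total number of 1s. Each pair of columns can share at most one row with both entries 1 (else a 2×2 all-ones block appears), so Σ_i C(r_i, 2) ≤ C(100, 2) = 4950. By convexity Σ_i C(r_i, 2) ≥ 146·C(z/146, 2) = z(z − 146)/(2·146), giving z² − 146z − 146·100·99 ≤ 0 and hence z ≤ (1/2)[146 + √(21316 + 4·1445400)] = (1/2)[146 + √5802916] ≈ (1/2)(146 + 2408.9242) = 1277.4621.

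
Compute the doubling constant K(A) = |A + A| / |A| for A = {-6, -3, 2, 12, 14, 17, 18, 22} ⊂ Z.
K = |A + A| / |A| = 29/8

Enumerate A + A = {a + b : a, b ∈ A}. With |A| = 8, there are |A|^2 = 64 ordered sum pairs; collecting distinct values, A + A = {-12, -9, -6, -4, -1, 4, 6, 8, 9, 11, 12, 14, 15, 16, 19, 20, 24, 26, 28, 29, 30, 31, 32, 34, 35, 36, 39, 40, 44}, so |A + A| = 29. Thus K = 29/8. For comparison, the minimum possible |A + A| over all 8-element sets is 2·8 − 1 = 15 (so min K = 15/8), attained only by arithmetic progressions.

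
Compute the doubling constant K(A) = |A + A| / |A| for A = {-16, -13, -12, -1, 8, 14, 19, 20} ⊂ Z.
K = |A + A| / |A| = 32/8 = 4

Enumerate A + A = {a + b : a, b ∈ A}. With |A| = 8, there are |A|^2 = 64 ordered sum pairs; collecting distinct values, A + A = {-32, -29, -28, -26, -25, -24, -17, -14, -13, -8, -5, -4, -2, 1, 2, 3, 4, 6, 7, 8, 13, 16, 18, 19, 22, 27, 28, 33, 34, 38, 39, 40}, so |A + A| = 32. Thus K = 32/8 = 4. For comparison, the minimum possible |A + A| over all 8-element sets is 2·8 − 1 = 15 (so min K = 15/8), attained only by arithmetic progressions.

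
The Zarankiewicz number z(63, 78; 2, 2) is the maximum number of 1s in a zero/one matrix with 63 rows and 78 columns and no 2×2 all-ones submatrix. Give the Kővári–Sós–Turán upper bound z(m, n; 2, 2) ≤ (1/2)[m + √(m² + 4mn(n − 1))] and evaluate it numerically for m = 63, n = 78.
z(63, 78; 2, 2) ≤ (1/2)[63 + √(63² + 4·63·78·77)] = (1/2)[63 + √1517481] = 647.4304

Kővári–Sós–Turán: let r_1, ..., r_63 be the row sums and z = Σ r_i the total number of 1s. Each pair of columns can share at most one row with both entries 1 (else a 2×2 all-ones block appears), so Σ_i C(r_i, 2) ≤ C(78, 2) = 3003. By convexity Σ_i C(r_i, 2) ≥ 63·C(z/63, 2) = z(z − 63)/(2·63), giving z² − 63z − 63·78·77 ≤ 0 and hence z ≤ (1/2)[63 + √(3969 + 4·378378)] = (1/2)[63 + √1517481] ≈ (1/2)(63 + 1231.8608) = 647.4304.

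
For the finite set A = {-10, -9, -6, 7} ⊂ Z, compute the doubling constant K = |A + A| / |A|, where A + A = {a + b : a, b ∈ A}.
K = |A + A| / |A| = 10/4 = 5/2

Enumerate A + A = {a + b : a, b ∈ A}. With |A| = 4, there are |A|^2 = 16 ordered sum pairs; collecting distinct values, A + A = {-20, -19, -18, -16, -15, -12, -3, -2, 1, 14}, so |A + A| = 10. Thus K = 10/4 = 5/2. For comparison, the minimum possible |A + A| over all 4-element sets is 2·4 − 1 = 7 (so min K = 7/4), attained only by arithmetic progressions.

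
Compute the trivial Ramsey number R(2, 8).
R(2, 8) = 8

R(2, k) = k for all k ≥ 2: in a 2-colouring of K_k, either some edge is red (a red K_2) or all edges are blue (a blue K_k). And K_{7} coloured all-blue has no blue K_8, so R(2, 8) > 7. Hence R(2, 8) = 8.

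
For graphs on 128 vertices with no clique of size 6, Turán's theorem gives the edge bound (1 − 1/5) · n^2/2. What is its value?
Turán density bound = (4/5) · 128^2/2 = 32768/5 ≈ 6553.6

Turán's theorem: ex(n, K_{r+1}) is achieved by the complete r-partite Turán graph T(n, r) with parts as balanced as possible, and is at most (1 − 1/r) · n^2/2. For r = 5, n = 128: the density bound is (4/5) · 16384/2 = 32768/5 ≈ 6553.6. The integer-valued extremum is e(T(128, 5)) = 6553, which is strictly less than the density bound 32768/5 since 5 ∤ 128 (the parts of T(128, 5) cannot all be equal).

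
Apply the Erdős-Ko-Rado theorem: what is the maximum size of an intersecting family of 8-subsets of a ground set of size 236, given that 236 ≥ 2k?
max |F| = C(235, 7) = 7175834063970

The Erdős-Ko-Rado theorem states: for n ≥ 2k, an intersecting family of k-subsets of an n-element set has size at most C(n − 1, k − 1), with equality for 'star' families {A ⊆ [n] : |A| = k, i ∈ A} (fix an element i). For n = 236, k = 8: C(235, 7) = 7175834063970.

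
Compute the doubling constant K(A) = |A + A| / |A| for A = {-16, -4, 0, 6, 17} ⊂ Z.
K = |A + A| / |A| = 15/5 = 3

Enumerate A + A = {a + b : a, b ∈ A}. With |A| = 5, there are |A|^2 = 25 ordered sum pairs; collecting distinct values, A + A = {-32, -20, -16, -10, -8, -4, 0, 1, 2, 6, 12, 13, 17, 23, 34}, so |A + A| = 15. Thus K = 15/5 = 3. For comparison, the minimum possible |A + A| over all 5-element sets is 2·5 − 1 = 9 (so min K = 9/5), attained only by arithmetic progressions.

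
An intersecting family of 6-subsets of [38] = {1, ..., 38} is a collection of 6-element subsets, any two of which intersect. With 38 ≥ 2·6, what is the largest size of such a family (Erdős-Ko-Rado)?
max |F| = C(37, 5) = 435897

Erdős-Ko-Rado (1961): when n ≥ 2k, max |F| = C(n−1, k−1). The bound is attained by the star {A : i ∈ A} for any fixed i ∈ [n]. Here C(38−1, 6−1) = C(37, 5) = 435897.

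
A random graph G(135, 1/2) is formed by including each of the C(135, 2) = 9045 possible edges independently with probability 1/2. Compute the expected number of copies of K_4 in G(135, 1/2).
E[# K_4] = C(135, 4) · (1/2)^C(4, 2) = 13232835 / 2^6 = 206763.046875

For each 4-subset S of vertices (there are C(135, 4) = 13232835 such S), let X_S = 1 if S induces a K_4 (all C(4, 2) = 6 edges present). Then P(X_S = 1) = (1/2)^6 = 1/64. By linearity of expectation, E[# K_4] = C(135, 4) · (1/2)^6 = 13232835 / 64 = 206763.046875.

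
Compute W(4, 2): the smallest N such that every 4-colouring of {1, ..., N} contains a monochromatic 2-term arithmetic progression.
W(4, 2) = 4 + 1 = 5

A 2-term AP is any pair of integers, so a monochromatic 2-AP exists iff some colour is used at least twice. With 4 colours, the colouring i ↦ i on {1, ..., 4} uses each colour once, avoiding any monochromatic pair, so W(4, 2) > 4. For {1, ..., 5}, pigeonhole forces two integers of the same colour, which form a monochromatic 2-AP. Hence W(4, 2) = 5.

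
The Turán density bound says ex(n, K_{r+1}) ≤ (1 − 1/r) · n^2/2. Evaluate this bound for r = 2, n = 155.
Turán density bound = (1/2) · 155^2/2 = 24025/4 ≈ 6006.25

Turán's theorem: ex(n, K_{r+1}) is achieved by the complete r-partite Turán graph T(n, r) with parts as balanced as possible, and is at most (1 − 1/r) · n^2/2. For r = 2, n = 155: the density bound is (1/2) · 24025/2 = 24025/4 ≈ 6006.25. The integer-valued extremum is e(T(155, 2)) = 6006, which is strictly less than the density bound 24025/4 since 2 ∤ 155 (the parts of T(155, 2) cannot all be equal).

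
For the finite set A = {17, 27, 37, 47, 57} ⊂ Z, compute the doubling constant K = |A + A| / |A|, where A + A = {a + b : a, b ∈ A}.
K = |A + A| / |A| = 9/5

Enumerate A + A = {a + b : a, b ∈ A}. With |A| = 5, there are |A|^2 = 25 ordered sum pairs; collecting distinct values, A + A = {34, 44, 54, 64, 74, 84, 94, 104, 114}, so |A + A| = 9. Thus K = 9/5. Here |A + A| = 2|A| − 1 = 9, the minimum possible — so K = 9/5 is minimal, which holds iff A is an arithmetic progression.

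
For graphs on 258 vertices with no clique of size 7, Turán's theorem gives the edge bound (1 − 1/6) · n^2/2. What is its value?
Turán density bound = (5/6) · 258^2/2 = 27735

Turán's theorem: ex(n, K_{r+1}) is achieved by the complete r-partite Turán graph T(n, r) with parts as balanced as possible, and is at most (1 − 1/r) · n^2/2. For r = 6, n = 258: the density bound is (5/6) · 66564/2 = 27735. Since 6 ∣ 258, the Turán graph T(258, 6) has parts of equal size 43, and its edge count e(T(258, 6)) = 27735 attains the density bound exactly.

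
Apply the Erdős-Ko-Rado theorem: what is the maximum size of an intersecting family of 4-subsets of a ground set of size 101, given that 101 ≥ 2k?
max |F| = C(100, 3) = 161700

The Erdős-Ko-Rado theorem states: for n ≥ 2k, an intersecting family of k-subsets of an n-element set has size at most C(n − 1, k − 1), with equality for 'star' families {A ⊆ [n] : |A| = k, i ∈ A} (fix an element i). For n = 101, k = 4: C(100, 3) = 161700.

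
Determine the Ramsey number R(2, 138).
R(2, 138) = 138

R(2, k) = k for all k ≥ 2: in a 2-colouring of K_k, either some edge is red (a red K_2) or all edges are blue (a blue K_k). And K_{137} coloured all-blue has no blue K_138, so R(2, 138) > 137. Hence R(2, 138) = 138.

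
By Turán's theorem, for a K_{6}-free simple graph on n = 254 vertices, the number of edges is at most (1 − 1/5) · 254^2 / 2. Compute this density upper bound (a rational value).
Turán density bound = (4/5) · 254^2/2 = 129032/5 ≈ 25806.4

Turán's theorem: ex(n, K_{r+1}) is achieved by the complete r-partite Turán graph T(n, r) with parts as balanced as possible, and is at most (1 − 1/r) · n^2/2. For r = 5, n = 254: the density bound is (4/5) · 64516/2 = 129032/5 ≈ 25806.4. The integer-valued extremum is e(T(254, 5)) = 25806, which is strictly less than the density bound 129032/5 since 5 ∤ 254 (the parts of T(254, 5) cannot all be equal).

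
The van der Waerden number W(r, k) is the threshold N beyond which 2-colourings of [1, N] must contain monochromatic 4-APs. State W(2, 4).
W(2, 4) = 35

W(2, 4) = 35. The lower bound W(2, 4) > 34 comes from an explicit good 2-colouring of [1, 34]; the upper bound W(2, 4) ≤ 35 was verified by exhaustive search over 2-colourings of [1, 35].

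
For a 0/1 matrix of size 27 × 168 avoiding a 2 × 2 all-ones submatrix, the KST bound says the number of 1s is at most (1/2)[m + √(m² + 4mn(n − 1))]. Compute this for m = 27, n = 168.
z(27, 168; 2, 2) ≤ (1/2)[27 + √(27² + 4·27·168·167)] = (1/2)[27 + √3030777] = 883.9563

Kővári–Sós–Turán: let r_1, ..., r_27 be the row sums and z = Σ r_i the total number of 1s. Each pair of columns can share at most one row with both entries 1 (else a 2×2 all-ones block appears), so Σ_i C(r_i, 2) ≤ C(168, 2) = 14028. By convexity Σ_i C(r_i, 2) ≥ 27·C(z/27, 2) = z(z − 27)/(2·27), giving z² − 27z − 27·168·167 ≤ 0 and hence z ≤ (1/2)[27 + √(729 + 4·757512)] = (1/2)[27 + √3030777] ≈ (1/2)(27 + 1740.9127) = 883.9563.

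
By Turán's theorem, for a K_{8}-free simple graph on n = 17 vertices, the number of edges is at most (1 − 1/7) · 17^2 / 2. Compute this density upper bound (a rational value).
Turán density bound = (6/7) · 17^2/2 = 867/7 ≈ 123.8571

Turán's theorem: ex(n, K_{r+1}) is achieved by the complete r-partite Turán graph T(n, r) with parts as balanced as possible, and is at most (1 − 1/r) · n^2/2. For r = 7, n = 17: the density bound is (6/7) · 289/2 = 867/7 ≈ 123.8571. The integer-valued extremum is e(T(17, 7)) = 123, which is strictly less than the density bound 867/7 since 7 ∤ 17 (the parts of T(17, 7) cannot all be equal).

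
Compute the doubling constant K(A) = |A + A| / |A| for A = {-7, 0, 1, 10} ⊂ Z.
K = |A + A| / |A| = 10/4 = 5/2

Enumerate A + A = {a + b : a, b ∈ A}. With |A| = 4, there are |A|^2 = 16 ordered sum pairs; collecting distinct values, A + A = {-14, -7, -6, 0, 1, 2, 3, 10, 11, 20}, so |A + A| = 10. Thus K = 10/4 = 5/2. For comparison, the minimum possible |A + A| over all 4-element sets is 2·4 − 1 = 7 (so min K = 7/4), attained only by arithmetic progressions.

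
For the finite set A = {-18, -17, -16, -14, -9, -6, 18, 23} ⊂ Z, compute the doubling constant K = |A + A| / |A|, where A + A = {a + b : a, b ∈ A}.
K = |A + A| / |A| = 32/8 = 4

Enumerate A + A = {a + b : a, b ∈ A}. With |A| = 8, there are |A|^2 = 64 ordered sum pairs; collecting distinct values, A + A = {-36, -35, -34, -33, -32, -31, -30, -28, -27, -26, -25, -24, -23, -22, -20, -18, -15, -12, 0, 1, 2, 4, 5, 6, 7, 9, 12, 14, 17, 36, 41, 46}, so |A + A| = 32. Thus K = 32/8 = 4. For comparison, the minimum possible |A + A| over all 8-element sets is 2·8 − 1 = 15 (so min K = 15/8), attained only by arithmetic progressions.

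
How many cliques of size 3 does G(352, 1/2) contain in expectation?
E[# K_3] = C(352, 3) · (1/2)^C(3, 2) = 7207200 / 2^3 = 900900

For each 3-subset S of vertices (there are C(352, 3) = 7207200 such S), let X_S = 1 if S induces a K_3 (all C(3, 2) = 3 edges present). Then P(X_S = 1) = (1/2)^3 = 1/8. By linearity of expectation, E[# K_3] = C(352, 3) · (1/2)^3 = 7207200 / 8 = 900900.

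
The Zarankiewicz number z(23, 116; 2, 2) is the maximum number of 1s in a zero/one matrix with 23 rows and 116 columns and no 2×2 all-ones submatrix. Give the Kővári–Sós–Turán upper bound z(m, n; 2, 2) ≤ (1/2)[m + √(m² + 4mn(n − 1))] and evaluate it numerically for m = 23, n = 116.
z(23, 116; 2, 2) ≤ (1/2)[23 + √(23² + 4·23·116·115)] = (1/2)[23 + √1227809] = 565.5327

Kővári–Sós–Turán: let r_1, ..., r_23 be the row sums and z = Σ r_i the total number of 1s. Each pair of columns can share at most one row with both entries 1 (else a 2×2 all-ones block appears), so Σ_i C(r_i, 2) ≤ C(116, 2) = 6670. By convexity Σ_i C(r_i, 2) ≥ 23·C(z/23, 2) = z(z − 23)/(2·23), giving z² − 23z − 23·116·115 ≤ 0 and hence z ≤ (1/2)[23 + √(529 + 4·306820)] = (1/2)[23 + √1227809] ≈ (1/2)(23 + 1108.0654) = 565.5327.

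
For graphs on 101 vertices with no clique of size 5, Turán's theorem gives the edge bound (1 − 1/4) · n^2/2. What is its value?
Turán density bound = (3/4) · 101^2/2 = 30603/8 ≈ 3825.375

Turán's theorem: ex(n, K_{r+1}) is achieved by the complete r-partite Turán graph T(n, r) with parts as balanced as possible, and is at most (1 − 1/r) · n^2/2. For r = 4, n = 101: the density bound is (3/4) · 10201/2 = 30603/8 ≈ 3825.375. The integer-valued extremum is e(T(101, 4)) = 3825, which is strictly less than the density bound 30603/8 since 4 ∤ 101 (the parts of T(101, 4) cannot all be equal).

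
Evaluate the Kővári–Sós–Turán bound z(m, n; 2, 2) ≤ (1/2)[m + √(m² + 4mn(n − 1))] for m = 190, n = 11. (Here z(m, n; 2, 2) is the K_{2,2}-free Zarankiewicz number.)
z(190, 11; 2, 2) ≤ (1/2)[190 + √(190² + 4·190·11·10)] = (1/2)[190 + √119700] = 267.9884

Kővári–Sós–Turán: let r_1, ..., r_190 be the row sums and z = Σ r_i the total number of 1s. Each pair of columns can share at most one row with both entries 1 (else a 2×2 all-ones block appears), so Σ_i C(r_i, 2) ≤ C(11, 2) = 55. By convexity Σ_i C(r_i, 2) ≥ 190·C(z/190, 2) = z(z − 190)/(2·190), giving z² − 190z − 190·11·10 ≤ 0 and hence z ≤ (1/2)[190 + √(36100 + 4·20900)] = (1/2)[190 + √119700] ≈ (1/2)(190 + 345.9769) = 267.9884.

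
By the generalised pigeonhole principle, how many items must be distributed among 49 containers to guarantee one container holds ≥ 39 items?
n = (39 − 1)·49 + 1 = 1863

By the generalised pigeonhole principle, to guarantee some box contains ≥ r objects we need more than (r − 1) · k objects total. Threshold: n = (r − 1) · k + 1. With r = 39 and k = 49: n = 38 · 49 + 1 = 1862 + 1 = 1863. For n = 1862 = 38 · 49, we can put exactly 38 objects in every box, avoiding 39 in any single one — so 1863 is tight.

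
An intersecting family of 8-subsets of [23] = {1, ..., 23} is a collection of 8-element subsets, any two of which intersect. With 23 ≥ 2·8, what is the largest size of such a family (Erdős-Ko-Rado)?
max |F| = C(22, 7) = 170544

Erdős-Ko-Rado (1961): when n ≥ 2k, max |F| = C(n−1, k−1). The bound is attained by the star {A : i ∈ A} for any fixed i ∈ [n]. Here C(23−1, 8−1) = C(22, 7) = 170544.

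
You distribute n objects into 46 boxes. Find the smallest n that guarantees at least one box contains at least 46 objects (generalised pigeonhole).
n = (46 − 1)·46 + 1 = 2071

By the generalised pigeonhole principle, to guarantee some box contains ≥ r objects we need more than (r − 1) · k objects total. Threshold: n = (r − 1) · k + 1. With r = 46 and k = 46: n = 45 · 46 + 1 = 2070 + 1 = 2071. For n = 2070 = 45 · 46, we can put exactly 45 objects in every box, avoiding 46 in any single one — so 2071 is tight.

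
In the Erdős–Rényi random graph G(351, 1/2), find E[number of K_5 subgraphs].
E[# K_5] = C(351, 5) · (1/2)^C(5, 2) = 43144760295 / 2^10 ≈ 42133554.975586

For each 5-subset S of vertices (there are C(351, 5) = 43144760295 such S), let X_S = 1 if S induces a K_5 (all C(5, 2) = 10 edges present). Then P(X_S = 1) = (1/2)^10 = 1/1024. By linearity of expectation, E[# K_5] = C(351, 5) · (1/2)^10 = 43144760295 / 1024 ≈ 42133554.975586.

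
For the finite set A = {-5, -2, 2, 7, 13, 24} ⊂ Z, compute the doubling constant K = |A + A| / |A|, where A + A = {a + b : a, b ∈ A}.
K = |A + A| / |A| = 20/6 = 10/3

Enumerate A + A = {a + b : a, b ∈ A}. With |A| = 6, there are |A|^2 = 36 ordered sum pairs; collecting distinct values, A + A = {-10, -7, -4, -3, 0, 2, 4, 5, 8, 9, 11, 14, 15, 19, 20, 22, 26, 31, 37, 48}, so |A + A| = 20. Thus K = 20/6 = 10/3. For comparison, the minimum possible |A + A| over all 6-element sets is 2·6 − 1 = 11 (so min K = 11/6), attained only by arithmetic progressions.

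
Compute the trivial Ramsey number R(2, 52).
R(2, 52) = 52

R(2, k) = k for all k ≥ 2: in a 2-colouring of K_k, either some edge is red (a red K_2) or all edges are blue (a blue K_k). And K_{51} coloured all-blue has no blue K_52, so R(2, 52) > 51. Hence R(2, 52) = 52.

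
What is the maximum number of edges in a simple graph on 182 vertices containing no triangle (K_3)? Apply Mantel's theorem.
ex(182, K_3) = ⌊182^2/4⌋ = 8281

Mantel (1907): a triangle-free graph on n vertices has at most ⌊n^2/4⌋ edges, with equality for the complete bipartite graph K_{⌊n/2⌋, ⌈n/2⌉}. For n = 182: ⌊182^2/4⌋ = ⌊33124/4⌋ = 8281. The extremal graph is K_{91, 91}, which has 91·91 = 8281 edges.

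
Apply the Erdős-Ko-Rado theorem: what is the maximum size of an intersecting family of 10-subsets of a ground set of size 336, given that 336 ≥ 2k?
max |F| = C(335, 9) = 131392321542164485

The Erdős-Ko-Rado theorem states: for n ≥ 2k, an intersecting family of k-subsets of an n-element set has size at most C(n − 1, k − 1), with equality for 'star' families {A ⊆ [n] : |A| = k, i ∈ A} (fix an element i). For n = 336, k = 10: C(335, 9) = 131392321542164485.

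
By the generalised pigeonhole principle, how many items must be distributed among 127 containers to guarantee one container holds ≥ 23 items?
n = (23 − 1)·127 + 1 = 2795

By the generalised pigeonhole principle, to guarantee some box contains ≥ r objects we need more than (r − 1) · k objects total. Threshold: n = (r − 1) · k + 1. With r = 23 and k = 127: n = 22 · 127 + 1 = 2794 + 1 = 2795. For n = 2794 = 22 · 127, we can put exactly 22 objects in every box, avoiding 23 in any single one — so 2795 is tight.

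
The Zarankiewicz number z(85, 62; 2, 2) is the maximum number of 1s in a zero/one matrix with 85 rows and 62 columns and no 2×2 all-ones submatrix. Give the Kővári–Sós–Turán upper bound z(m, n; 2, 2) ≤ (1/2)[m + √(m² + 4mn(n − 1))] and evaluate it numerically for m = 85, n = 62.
z(85, 62; 2, 2) ≤ (1/2)[85 + √(85² + 4·85·62·61)] = (1/2)[85 + √1293105] = 611.0739

Kővári–Sós–Turán: let r_1, ..., r_85 be the row sums and z = Σ r_i the total number of 1s. Each pair of columns can share at most one row with both entries 1 (else a 2×2 all-ones block appears), so Σ_i C(r_i, 2) ≤ C(62, 2) = 1891. By convexity Σ_i C(r_i, 2) ≥ 85·C(z/85, 2) = z(z − 85)/(2·85), giving z² − 85z − 85·62·61 ≤ 0 and hence z ≤ (1/2)[85 + √(7225 + 4·321470)] = (1/2)[85 + √1293105] ≈ (1/2)(85 + 1137.1477) = 611.0739.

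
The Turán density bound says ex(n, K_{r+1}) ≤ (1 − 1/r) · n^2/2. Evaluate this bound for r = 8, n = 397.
Turán density bound = (7/8) · 397^2/2 = 1103263/16 ≈ 68953.9375

Turán's theorem: ex(n, K_{r+1}) is achieved by the complete r-partite Turán graph T(n, r) with parts as balanced as possible, and is at most (1 − 1/r) · n^2/2. For r = 8, n = 397: the density bound is (7/8) · 157609/2 = 1103263/16 ≈ 68953.9375. The integer-valued extremum is e(T(397, 8)) = 68953, which is strictly less than the density bound 1103263/16 since 8 ∤ 397 (the parts of T(397, 8) cannot all be equal).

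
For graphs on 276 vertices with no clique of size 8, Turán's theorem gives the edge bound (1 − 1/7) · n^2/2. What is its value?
Turán density bound = (6/7) · 276^2/2 = 228528/7 ≈ 32646.8571

Turán's theorem: ex(n, K_{r+1}) is achieved by the complete r-partite Turán graph T(n, r) with parts as balanced as possible, and is at most (1 − 1/r) · n^2/2. For r = 7, n = 276: the density bound is (6/7) · 76176/2 = 228528/7 ≈ 32646.8571. The integer-valued extremum is e(T(276, 7)) = 32646, which is strictly less than the density bound 228528/7 since 7 ∤ 276 (the parts of T(276, 7) cannot all be equal).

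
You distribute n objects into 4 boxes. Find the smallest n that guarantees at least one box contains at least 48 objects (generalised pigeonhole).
n = (48 − 1)·4 + 1 = 189

By the generalised pigeonhole principle, to guarantee some box contains ≥ r objects we need more than (r − 1) · k objects total. Threshold: n = (r − 1) · k + 1. With r = 48 and k = 4: n = 47 · 4 + 1 = 188 + 1 = 189. For n = 188 = 47 · 4, we can put exactly 47 objects in every box, avoiding 48 in any single one — so 189 is tight.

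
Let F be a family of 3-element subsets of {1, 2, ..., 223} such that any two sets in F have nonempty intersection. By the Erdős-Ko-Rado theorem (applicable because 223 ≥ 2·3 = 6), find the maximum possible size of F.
max |F| = C(222, 2) = 24531

The Erdős-Ko-Rado theorem states: for n ≥ 2k, an intersecting family of k-subsets of an n-element set has size at most C(n − 1, k − 1), with equality for 'star' families {A ⊆ [n] : |A| = k, i ∈ A} (fix an element i). For n = 223, k = 3: C(222, 2) = 24531.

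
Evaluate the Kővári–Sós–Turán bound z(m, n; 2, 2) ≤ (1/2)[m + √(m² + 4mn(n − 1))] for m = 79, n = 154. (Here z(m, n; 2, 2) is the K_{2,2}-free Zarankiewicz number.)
z(79, 154; 2, 2) ≤ (1/2)[79 + √(79² + 4·79·154·153)] = (1/2)[79 + √7451833] = 1404.4023

Kővári–Sós–Turán: let r_1, ..., r_79 be the row sums and z = Σ r_i the total number of 1s. Each pair of columns can share at most one row with both entries 1 (else a 2×2 all-ones block appears), so Σ_i C(r_i, 2) ≤ C(154, 2) = 11781. By convexity Σ_i C(r_i, 2) ≥ 79·C(z/79, 2) = z(z − 79)/(2·79), giving z² − 79z − 79·154·153 ≤ 0 and hence z ≤ (1/2)[79 + √(6241 + 4·1861398)] = (1/2)[79 + √7451833] ≈ (1/2)(79 + 2729.8046) = 1404.4023.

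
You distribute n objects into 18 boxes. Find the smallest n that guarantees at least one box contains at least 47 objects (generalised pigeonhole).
n = (47 − 1)·18 + 1 = 829

By the generalised pigeonhole principle, to guarantee some box contains ≥ r objects we need more than (r − 1) · k objects total. Threshold: n = (r − 1) · k + 1. With r = 47 and k = 18: n = 46 · 18 + 1 = 828 + 1 = 829. For n = 828 = 46 · 18, we can put exactly 46 objects in every box, avoiding 47 in any single one — so 829 is tight.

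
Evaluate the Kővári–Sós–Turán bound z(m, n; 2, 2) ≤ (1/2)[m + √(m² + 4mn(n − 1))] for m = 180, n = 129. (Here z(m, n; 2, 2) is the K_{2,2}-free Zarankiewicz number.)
z(180, 129; 2, 2) ≤ (1/2)[180 + √(180² + 4·180·129·128)] = (1/2)[180 + √11921040] = 1816.343

Kővári–Sós–Turán: let r_1, ..., r_180 be the row sums and z = Σ r_i the total number of 1s. Each pair of columns can share at most one row with both entries 1 (else a 2×2 all-ones block appears), so Σ_i C(r_i, 2) ≤ C(129, 2) = 8256. By convexity Σ_i C(r_i, 2) ≥ 180·C(z/180, 2) = z(z − 180)/(2·180), giving z² − 180z − 180·129·128 ≤ 0 and hence z ≤ (1/2)[180 + √(32400 + 4·2972160)] = (1/2)[180 + √11921040] ≈ (1/2)(180 + 3452.6859) = 1816.343.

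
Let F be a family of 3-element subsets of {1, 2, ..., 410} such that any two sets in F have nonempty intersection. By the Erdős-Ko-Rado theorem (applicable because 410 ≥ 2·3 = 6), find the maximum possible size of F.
max |F| = C(409, 2) = 83436

Erdős-Ko-Rado (1961): when n ≥ 2k, max |F| = C(n−1, k−1). The bound is attained by the star {A : i ∈ A} for any fixed i ∈ [n]. Here C(410−1, 3−1) = C(409, 2) = 83436.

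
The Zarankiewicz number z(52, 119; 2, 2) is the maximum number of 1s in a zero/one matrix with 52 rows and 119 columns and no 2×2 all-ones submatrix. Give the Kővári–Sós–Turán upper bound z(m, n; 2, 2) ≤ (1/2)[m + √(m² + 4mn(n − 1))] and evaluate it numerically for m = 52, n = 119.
z(52, 119; 2, 2) ≤ (1/2)[52 + √(52² + 4·52·119·118)] = (1/2)[52 + √2923440] = 880.9035

Kővári–Sós–Turán: let r_1, ..., r_52 be the row sums and z = Σ r_i the total number of 1s. Each pair of columns can share at most one row with both entries 1 (else a 2×2 all-ones block appears), so Σ_i C(r_i, 2) ≤ C(119, 2) = 7021. By convexity Σ_i C(r_i, 2) ≥ 52·C(z/52, 2) = z(z − 52)/(2·52), giving z² − 52z − 52·119·118 ≤ 0 and hence z ≤ (1/2)[52 + √(2704 + 4·730184)] = (1/2)[52 + √2923440] ≈ (1/2)(52 + 1709.807) = 880.9035.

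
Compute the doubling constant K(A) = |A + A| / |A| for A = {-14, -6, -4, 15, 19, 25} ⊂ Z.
K = |A + A| / |A| = 20/6 = 10/3

Enumerate A + A = {a + b : a, b ∈ A}. With |A| = 6, there are |A|^2 = 36 ordered sum pairs; collecting distinct values, A + A = {-28, -20, -18, -12, -10, -8, 1, 5, 9, 11, 13, 15, 19, 21, 30, 34, 38, 40, 44, 50}, so |A + A| = 20. Thus K = 20/6 = 10/3. For comparison, the minimum possible |A + A| over all 6-element sets is 2·6 − 1 = 11 (so min K = 11/6), attained only by arithmetic progressions.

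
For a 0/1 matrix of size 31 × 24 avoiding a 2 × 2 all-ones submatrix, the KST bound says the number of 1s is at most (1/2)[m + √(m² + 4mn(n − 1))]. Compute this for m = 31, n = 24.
z(31, 24; 2, 2) ≤ (1/2)[31 + √(31² + 4·31·24·23)] = (1/2)[31 + √69409] = 147.2279

Kővári–Sós–Turán: let r_1, ..., r_31 be the row sums and z = Σ r_i the total number of 1s. Each pair of columns can share at most one row with both entries 1 (else a 2×2 all-ones block appears), so Σ_i C(r_i, 2) ≤ C(24, 2) = 276. By convexity Σ_i C(r_i, 2) ≥ 31·C(z/31, 2) = z(z − 31)/(2·31), giving z² − 31z − 31·24·23 ≤ 0 and hence z ≤ (1/2)[31 + √(961 + 4·17112)] = (1/2)[31 + √69409] ≈ (1/2)(31 + 263.4559) = 147.2279.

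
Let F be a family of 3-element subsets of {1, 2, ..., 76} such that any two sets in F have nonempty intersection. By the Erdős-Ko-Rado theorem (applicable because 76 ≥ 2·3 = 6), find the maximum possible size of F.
max |F| = C(75, 2) = 2775

The Erdős-Ko-Rado theorem states: for n ≥ 2k, an intersecting family of k-subsets of an n-element set has size at most C(n − 1, k − 1), with equality for 'star' families {A ⊆ [n] : |A| = k, i ∈ A} (fix an element i). For n = 76, k = 3: C(75, 2) = 2775.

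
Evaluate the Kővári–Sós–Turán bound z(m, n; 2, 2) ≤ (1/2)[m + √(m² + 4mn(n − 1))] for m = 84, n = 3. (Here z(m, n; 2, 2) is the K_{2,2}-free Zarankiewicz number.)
z(84, 3; 2, 2) ≤ (1/2)[84 + √(84² + 4·84·3·2)] = (1/2)[84 + √9072] = 89.6235

Kővári–Sós–Turán: let r_1, ..., r_84 be the row sums and z = Σ r_i the total number of 1s. Each pair of columns can share at most one row with both entries 1 (else a 2×2 all-ones block appears), so Σ_i C(r_i, 2) ≤ C(3, 2) = 3. By convexity Σ_i C(r_i, 2) ≥ 84·C(z/84, 2) = z(z − 84)/(2·84), giving z² − 84z − 84·3·2 ≤ 0 and hence z ≤ (1/2)[84 + √(7056 + 4·504)] = (1/2)[84 + √9072] ≈ (1/2)(84 + 95.247) = 89.6235.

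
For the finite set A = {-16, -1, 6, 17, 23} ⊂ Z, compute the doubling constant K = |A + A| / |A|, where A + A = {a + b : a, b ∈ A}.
K = |A + A| / |A| = 15/5 = 3

Enumerate A + A = {a + b : a, b ∈ A}. With |A| = 5, there are |A|^2 = 25 ordered sum pairs; collecting distinct values, A + A = {-32, -17, -10, -2, 1, 5, 7, 12, 16, 22, 23, 29, 34, 40, 46}, so |A + A| = 15. Thus K = 15/5 = 3. For comparison, the minimum possible |A + A| over all 5-element sets is 2·5 − 1 = 9 (so min K = 9/5), attained only by arithmetic progressions.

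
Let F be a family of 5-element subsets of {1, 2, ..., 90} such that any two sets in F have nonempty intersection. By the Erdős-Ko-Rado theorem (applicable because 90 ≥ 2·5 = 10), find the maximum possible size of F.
max |F| = C(89, 4) = 2441626

Erdős-Ko-Rado (1961): when n ≥ 2k, max |F| = C(n−1, k−1). The bound is attained by the star {A : i ∈ A} for any fixed i ∈ [n]. Here C(90−1, 5−1) = C(89, 4) = 2441626.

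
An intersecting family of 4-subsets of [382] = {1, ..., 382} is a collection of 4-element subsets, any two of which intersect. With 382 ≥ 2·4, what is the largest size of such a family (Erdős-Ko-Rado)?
max |F| = C(381, 3) = 9145270

Erdős-Ko-Rado (1961): when n ≥ 2k, max |F| = C(n−1, k−1). The bound is attained by the star {A : i ∈ A} for any fixed i ∈ [n]. Here C(382−1, 4−1) = C(381, 3) = 9145270.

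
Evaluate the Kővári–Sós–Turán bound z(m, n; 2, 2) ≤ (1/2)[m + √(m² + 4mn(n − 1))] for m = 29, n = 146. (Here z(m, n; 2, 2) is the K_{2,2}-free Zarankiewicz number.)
z(29, 146; 2, 2) ≤ (1/2)[29 + √(29² + 4·29·146·145)] = (1/2)[29 + √2456561] = 798.171

Kővári–Sós–Turán: let r_1, ..., r_29 be the row sums and z = Σ r_i the total number of 1s. Each pair of columns can share at most one row with both entries 1 (else a 2×2 all-ones block appears), so Σ_i C(r_i, 2) ≤ C(146, 2) = 10585. By convexity Σ_i C(r_i, 2) ≥ 29·C(z/29, 2) = z(z − 29)/(2·29), giving z² − 29z − 29·146·145 ≤ 0 and hence z ≤ (1/2)[29 + √(841 + 4·613930)] = (1/2)[29 + √2456561] ≈ (1/2)(29 + 1567.342) = 798.171.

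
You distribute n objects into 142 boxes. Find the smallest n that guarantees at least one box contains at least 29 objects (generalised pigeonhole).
n = (29 − 1)·142 + 1 = 3977

By the generalised pigeonhole principle, to guarantee some box contains ≥ r objects we need more than (r − 1) · k objects total. Threshold: n = (r − 1) · k + 1. With r = 29 and k = 142: n = 28 · 142 + 1 = 3976 + 1 = 3977. For n = 3976 = 28 · 142, we can put exactly 28 objects in every box, avoiding 29 in any single one — so 3977 is tight.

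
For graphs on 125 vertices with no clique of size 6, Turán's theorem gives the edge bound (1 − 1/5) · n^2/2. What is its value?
Turán density bound = (4/5) · 125^2/2 = 6250

Turán's theorem: ex(n, K_{r+1}) is achieved by the complete r-partite Turán graph T(n, r) with parts as balanced as possible, and is at most (1 − 1/r) · n^2/2. For r = 5, n = 125: the density bound is (4/5) · 15625/2 = 6250. Since 5 ∣ 125, the Turán graph T(125, 5) has parts of equal size 25, and its edge count e(T(125, 5)) = 6250 attains the density bound exactly.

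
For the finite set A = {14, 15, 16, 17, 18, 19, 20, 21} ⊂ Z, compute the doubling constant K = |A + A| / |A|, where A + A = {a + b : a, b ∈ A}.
K = |A + A| / |A| = 15/8

Enumerate A + A = {a + b : a, b ∈ A}. With |A| = 8, there are |A|^2 = 64 ordered sum pairs; collecting distinct values, A + A = {28, 29, 30, 31, 32, 33, 34, 35, 36, 37, 38, 39, 40, 41, 42}, so |A + A| = 15. Thus K = 15/8. Here |A + A| = 2|A| − 1 = 15, the minimum possible — so K = 15/8 is minimal, which holds iff A is an arithmetic progression.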